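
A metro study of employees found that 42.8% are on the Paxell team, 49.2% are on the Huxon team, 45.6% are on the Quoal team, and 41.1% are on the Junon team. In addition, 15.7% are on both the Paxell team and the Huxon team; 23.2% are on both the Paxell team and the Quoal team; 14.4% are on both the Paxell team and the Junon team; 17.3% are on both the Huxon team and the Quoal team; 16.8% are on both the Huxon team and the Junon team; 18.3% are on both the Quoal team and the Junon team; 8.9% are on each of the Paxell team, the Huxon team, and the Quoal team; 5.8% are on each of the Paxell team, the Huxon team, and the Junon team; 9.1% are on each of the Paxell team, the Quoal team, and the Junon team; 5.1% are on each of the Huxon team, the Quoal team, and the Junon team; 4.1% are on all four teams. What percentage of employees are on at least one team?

97.8%

P(≥1) = 42.8 + 49.2 + 45.6 + 41.1 − 15.7 − 23.2 − 14.4 − 17.3 − 16.8 − 18.3 + 8.9 + 5.8 + 9.1 + 5.1 − 4.1 = 97.8%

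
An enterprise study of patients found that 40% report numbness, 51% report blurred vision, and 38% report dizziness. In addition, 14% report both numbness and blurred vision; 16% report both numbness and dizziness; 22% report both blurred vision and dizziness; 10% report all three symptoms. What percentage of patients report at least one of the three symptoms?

P(union) = 40 + 51 + 38 − 14 − 16 − 22 + 10 = 87%

87%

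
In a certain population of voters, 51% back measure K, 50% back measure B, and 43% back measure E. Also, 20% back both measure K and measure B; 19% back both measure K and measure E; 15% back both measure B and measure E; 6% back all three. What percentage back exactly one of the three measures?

54%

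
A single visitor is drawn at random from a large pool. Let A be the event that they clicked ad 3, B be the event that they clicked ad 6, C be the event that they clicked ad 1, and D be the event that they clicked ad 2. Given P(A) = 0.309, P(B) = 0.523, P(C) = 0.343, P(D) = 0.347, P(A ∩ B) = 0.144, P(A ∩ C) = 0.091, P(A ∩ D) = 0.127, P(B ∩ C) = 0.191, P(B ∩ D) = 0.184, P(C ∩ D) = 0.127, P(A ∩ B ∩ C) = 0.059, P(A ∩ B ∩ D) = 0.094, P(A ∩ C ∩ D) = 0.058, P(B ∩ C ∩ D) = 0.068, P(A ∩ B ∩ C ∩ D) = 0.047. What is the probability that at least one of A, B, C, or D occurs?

Inclusion–exclusion gives
P(A ∪ B ∪ C ∪ D) = 0.309 + 0.523 + 0.343 + 0.347 − 0.144 − 0.091 − 0.127 − 0.191 − 0.184 − 0.127 + 0.059 + 0.094 + 0.058 + 0.068 − 0.047 = 0.890

0.890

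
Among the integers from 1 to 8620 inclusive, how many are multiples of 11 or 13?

By inclusion-exclusion,
783 + 663 − 60 = 1386

1386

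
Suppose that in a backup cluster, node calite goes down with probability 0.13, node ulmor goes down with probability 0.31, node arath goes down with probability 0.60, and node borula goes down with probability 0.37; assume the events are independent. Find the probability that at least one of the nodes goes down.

0.8487244

P(none) = (1 − 0.13) × (1 − 0.31) × (1 − 0.60) × (1 − 0.37) = 0.87 × 0.69 × 0.40 × 0.63 = 0.1512756
P(at least one) = 1 − 0.1512756 = 0.8487244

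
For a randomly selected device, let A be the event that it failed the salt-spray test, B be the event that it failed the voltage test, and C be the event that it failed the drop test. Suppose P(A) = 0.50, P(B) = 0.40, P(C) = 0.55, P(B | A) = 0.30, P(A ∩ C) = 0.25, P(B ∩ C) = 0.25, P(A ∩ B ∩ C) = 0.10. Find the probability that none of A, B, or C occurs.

P(A ∩ B) = P(A)·P(B|A) = 0.50 × 0.30 = 0.15
Inclusion–exclusion gives
P(A ∪ B ∪ C) = 0.50 + 0.40 + 0.55 − 0.15 − 0.25 − 0.25 + 0.10 = 0.90
P(none) = 1 − 0.90 = 0.10

0.10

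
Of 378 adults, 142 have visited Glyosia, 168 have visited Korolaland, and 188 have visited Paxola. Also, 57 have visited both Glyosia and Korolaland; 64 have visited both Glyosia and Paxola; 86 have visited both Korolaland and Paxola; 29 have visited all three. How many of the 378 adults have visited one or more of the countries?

320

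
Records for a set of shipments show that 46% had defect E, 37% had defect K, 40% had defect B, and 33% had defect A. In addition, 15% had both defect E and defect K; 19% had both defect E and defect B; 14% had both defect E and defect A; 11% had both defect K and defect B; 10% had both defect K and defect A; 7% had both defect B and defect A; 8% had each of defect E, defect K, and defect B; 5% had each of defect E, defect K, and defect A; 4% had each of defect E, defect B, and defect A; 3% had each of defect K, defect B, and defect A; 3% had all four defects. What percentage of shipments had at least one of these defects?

97%

P(≥1) = 46 + 37 + 40 + 33 − 15 − 19 − 14 − 11 − 10 − 7 + 8 + 5 + 4 + 3 − 3 = 97%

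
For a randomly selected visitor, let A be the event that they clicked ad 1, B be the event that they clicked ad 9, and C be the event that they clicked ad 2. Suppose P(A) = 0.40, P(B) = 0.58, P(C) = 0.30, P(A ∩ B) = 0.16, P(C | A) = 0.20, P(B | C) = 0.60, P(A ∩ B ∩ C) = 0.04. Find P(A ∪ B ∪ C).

P(A ∩ C) = P(A)·P(C|A) = 0.40 × 0.20 = 0.08
P(B ∩ C) = P(C)·P(B|C) = 0.30 × 0.60 = 0.18
Apply inclusion-exclusion:
P(A ∪ B ∪ C) = 0.40 + 0.58 + 0.30 − 0.16 − 0.08 − 0.18 + 0.04 = 0.90

0.90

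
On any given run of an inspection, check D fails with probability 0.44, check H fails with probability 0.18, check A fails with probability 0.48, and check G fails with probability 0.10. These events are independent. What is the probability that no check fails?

0.2149056

P(none) = (1 − 0.44) × (1 − 0.18) × (1 − 0.48) × (1 − 0.10) = 0.56 × 0.82 × 0.52 × 0.90 = 0.2149056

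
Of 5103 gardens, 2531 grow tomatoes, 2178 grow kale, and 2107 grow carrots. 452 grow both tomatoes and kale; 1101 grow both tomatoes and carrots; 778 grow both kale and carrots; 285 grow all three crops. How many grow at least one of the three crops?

4770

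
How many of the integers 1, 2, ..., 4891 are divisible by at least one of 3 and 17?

Inclusion–exclusion gives
floor(4891/3) + floor(4891/17) − floor(4891/51) = 1630 + 287 − 95 = 1822

1822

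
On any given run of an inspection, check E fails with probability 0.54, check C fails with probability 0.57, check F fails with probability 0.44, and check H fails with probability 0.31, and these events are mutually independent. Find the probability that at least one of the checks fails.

0.92357008

Independence gives P(none) = ∏(1 − pᵢ).
P(none) = (1 − 0.54) × (1 − 0.57) × (1 − 0.44) × (1 − 0.31) = 0.46 × 0.43 × 0.56 × 0.69 = 0.07642992
P(at least one) = 1 − 0.07642992 = 0.92357008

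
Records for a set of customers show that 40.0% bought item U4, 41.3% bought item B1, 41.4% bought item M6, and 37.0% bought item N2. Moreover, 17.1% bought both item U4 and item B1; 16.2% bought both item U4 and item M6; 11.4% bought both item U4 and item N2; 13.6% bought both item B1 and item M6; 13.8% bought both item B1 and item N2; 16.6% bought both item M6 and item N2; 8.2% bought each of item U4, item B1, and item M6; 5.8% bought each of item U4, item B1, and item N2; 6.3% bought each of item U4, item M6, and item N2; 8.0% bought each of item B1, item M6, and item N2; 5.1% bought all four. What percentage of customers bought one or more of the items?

P(union) = 40.0 + 41.3 + 41.4 + 37.0 − 17.1 − 16.2 − 11.4 − 13.6 − 13.8 − 16.6 + 8.2 + 5.8 + 6.3 + 8.0 − 5.1 = 94.2%

94.2%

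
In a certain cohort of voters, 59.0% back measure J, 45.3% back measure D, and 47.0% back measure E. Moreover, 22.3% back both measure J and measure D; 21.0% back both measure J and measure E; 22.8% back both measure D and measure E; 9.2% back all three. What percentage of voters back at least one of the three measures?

94.4%

By inclusion-exclusion,
P(at least one) = 59.0 + 45.3 + 47.0 − 22.3 − 21.0 − 22.8 + 9.2 = 94.4%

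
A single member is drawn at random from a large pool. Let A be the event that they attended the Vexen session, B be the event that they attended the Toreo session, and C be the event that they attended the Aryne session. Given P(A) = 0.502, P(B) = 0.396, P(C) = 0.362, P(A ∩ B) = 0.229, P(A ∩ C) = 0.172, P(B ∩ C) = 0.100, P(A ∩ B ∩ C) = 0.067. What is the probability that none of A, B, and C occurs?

0.174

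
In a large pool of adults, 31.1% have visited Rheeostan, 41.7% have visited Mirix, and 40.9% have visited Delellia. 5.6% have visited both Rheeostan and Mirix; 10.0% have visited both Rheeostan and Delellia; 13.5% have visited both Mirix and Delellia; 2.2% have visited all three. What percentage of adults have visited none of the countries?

13.2%

Inclusion–exclusion gives
P(at least one) = 31.1 + 41.7 + 40.9 − 5.6 − 10.0 − 13.5 + 2.2 = 86.8%
P(none) = 100% − 86.8% = 13.2%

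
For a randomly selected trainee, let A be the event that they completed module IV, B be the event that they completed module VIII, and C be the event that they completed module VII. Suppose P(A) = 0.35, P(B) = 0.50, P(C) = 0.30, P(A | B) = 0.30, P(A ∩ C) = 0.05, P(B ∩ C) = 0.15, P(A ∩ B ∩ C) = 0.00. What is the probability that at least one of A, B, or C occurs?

P(A ∩ B) = P(B)·P(A|B) = 0.50 × 0.30 = 0.15
Using inclusion–exclusion:
P(A ∪ B ∪ C) = 0.35 + 0.50 + 0.30 − 0.15 − 0.05 − 0.15 + 0.00 = 0.80

0.80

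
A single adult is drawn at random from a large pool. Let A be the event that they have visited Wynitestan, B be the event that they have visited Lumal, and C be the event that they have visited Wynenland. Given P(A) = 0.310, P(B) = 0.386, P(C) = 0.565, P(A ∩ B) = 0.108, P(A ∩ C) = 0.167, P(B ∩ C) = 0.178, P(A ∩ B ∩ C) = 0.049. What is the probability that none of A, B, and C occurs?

P(A ∪ B ∪ C) = 0.310 + 0.386 + 0.565 − 0.108 − 0.167 − 0.178 + 0.049 = 0.857
P(none) = 1 − 0.857 = 0.143

0.143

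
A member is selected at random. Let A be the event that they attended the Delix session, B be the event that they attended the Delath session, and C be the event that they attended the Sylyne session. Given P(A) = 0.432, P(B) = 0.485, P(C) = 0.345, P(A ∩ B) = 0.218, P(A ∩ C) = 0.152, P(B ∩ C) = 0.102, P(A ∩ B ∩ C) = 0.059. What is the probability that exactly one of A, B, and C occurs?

By inclusion–exclusion (exactly-one form):
P(exactly one) = 0.432 + 0.485 + 0.345 − 2·0.218 − 2·0.152 − 2·0.102 + 3·0.059 = 0.495

0.495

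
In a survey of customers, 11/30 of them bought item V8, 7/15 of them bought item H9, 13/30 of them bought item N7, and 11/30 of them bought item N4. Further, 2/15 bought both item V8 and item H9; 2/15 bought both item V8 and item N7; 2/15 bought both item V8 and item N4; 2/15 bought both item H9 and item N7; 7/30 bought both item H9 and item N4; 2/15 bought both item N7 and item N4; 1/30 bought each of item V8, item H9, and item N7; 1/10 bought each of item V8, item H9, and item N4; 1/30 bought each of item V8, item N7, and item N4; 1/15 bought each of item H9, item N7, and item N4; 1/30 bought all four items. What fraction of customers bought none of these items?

By inclusion-exclusion,
P(≥1) = 11/30 + 7/15 + 13/30 + 11/30 − 2/15 − 2/15 − 2/15 − 2/15 − 7/30 − 2/15 + 1/30 + 1/10 + 1/30 + 1/15 − 1/30 = 14/15
P(none) = 1 − 14/15 = 1/15

1/15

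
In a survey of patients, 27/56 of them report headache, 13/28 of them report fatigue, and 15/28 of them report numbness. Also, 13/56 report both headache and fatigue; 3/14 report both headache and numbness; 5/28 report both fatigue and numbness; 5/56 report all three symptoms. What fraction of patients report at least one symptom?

53/56

Inclusion–exclusion gives
P(union) = 27/56 + 13/28 + 15/28 − 13/56 − 3/14 − 5/28 + 5/56 = 53/56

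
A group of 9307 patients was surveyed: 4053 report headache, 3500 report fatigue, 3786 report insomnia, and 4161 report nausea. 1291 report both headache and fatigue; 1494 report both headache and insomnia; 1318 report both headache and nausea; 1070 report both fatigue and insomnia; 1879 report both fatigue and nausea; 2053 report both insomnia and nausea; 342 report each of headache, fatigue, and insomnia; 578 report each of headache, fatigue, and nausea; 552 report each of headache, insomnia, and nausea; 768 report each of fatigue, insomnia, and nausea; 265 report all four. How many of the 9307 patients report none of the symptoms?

Apply inclusion-exclusion:
|at least one| = 4053 + 3500 + 3786 + 4161 − 1291 − 1494 − 1318 − 1070 − 1879 − 2053 + 342 + 578 + 552 + 768 − 265 = 8370
None: 9307 − 8370 = 937

937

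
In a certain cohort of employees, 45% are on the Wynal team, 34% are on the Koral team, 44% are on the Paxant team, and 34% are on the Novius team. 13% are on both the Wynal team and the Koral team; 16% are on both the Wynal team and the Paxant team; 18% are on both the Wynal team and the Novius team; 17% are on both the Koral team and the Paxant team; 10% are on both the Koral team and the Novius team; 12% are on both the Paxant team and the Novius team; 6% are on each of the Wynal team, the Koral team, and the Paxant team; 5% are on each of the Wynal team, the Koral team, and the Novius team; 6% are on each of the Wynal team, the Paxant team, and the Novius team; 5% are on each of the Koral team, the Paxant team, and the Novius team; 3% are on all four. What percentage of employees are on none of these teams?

10%

P(at least one) = 45 + 34 + 44 + 34 − 13 − 16 − 18 − 17 − 10 − 12 + 6 + 5 + 6 + 5 − 3 = 90%
P(none) = 100% − 90% = 10%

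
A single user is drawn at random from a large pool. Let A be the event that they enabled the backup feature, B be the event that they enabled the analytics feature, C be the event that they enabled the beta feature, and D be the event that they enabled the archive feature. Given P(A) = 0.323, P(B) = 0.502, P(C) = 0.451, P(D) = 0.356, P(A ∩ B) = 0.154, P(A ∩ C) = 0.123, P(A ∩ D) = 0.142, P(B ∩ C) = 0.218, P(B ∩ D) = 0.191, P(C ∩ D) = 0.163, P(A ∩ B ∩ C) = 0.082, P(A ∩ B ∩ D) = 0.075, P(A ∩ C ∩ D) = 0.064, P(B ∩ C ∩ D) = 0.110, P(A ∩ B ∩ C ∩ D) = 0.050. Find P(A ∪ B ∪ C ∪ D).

0.922

P(A ∪ B ∪ C ∪ D) = 0.323 + 0.502 + 0.451 + 0.356 − 0.154 − 0.123 − 0.142 − 0.218 − 0.191 − 0.163 + 0.082 + 0.075 + 0.064 + 0.110 − 0.050 = 0.922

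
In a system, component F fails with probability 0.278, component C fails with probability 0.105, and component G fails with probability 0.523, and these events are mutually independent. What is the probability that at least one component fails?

P(none) = (1 − 0.278) × (1 − 0.105) × (1 − 0.523) = 0.722 × 0.895 × 0.477 = 0.30823263
P(at least one) = 1 − 0.30823263 = 0.69176737

0.69176737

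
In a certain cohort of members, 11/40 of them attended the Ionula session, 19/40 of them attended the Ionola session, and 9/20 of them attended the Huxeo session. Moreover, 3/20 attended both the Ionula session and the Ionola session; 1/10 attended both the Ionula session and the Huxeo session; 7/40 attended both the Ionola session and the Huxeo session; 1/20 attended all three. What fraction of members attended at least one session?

33/40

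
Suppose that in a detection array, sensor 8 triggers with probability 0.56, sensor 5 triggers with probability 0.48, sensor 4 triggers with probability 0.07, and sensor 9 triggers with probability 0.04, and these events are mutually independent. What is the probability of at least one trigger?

P(none) = (1 − 0.56) × (1 − 0.48) × (1 − 0.07) × (1 − 0.04) = 0.44 × 0.52 × 0.93 × 0.96 = 0.20427264
P(at least one) = 1 − 0.20427264 = 0.79572736

0.79572736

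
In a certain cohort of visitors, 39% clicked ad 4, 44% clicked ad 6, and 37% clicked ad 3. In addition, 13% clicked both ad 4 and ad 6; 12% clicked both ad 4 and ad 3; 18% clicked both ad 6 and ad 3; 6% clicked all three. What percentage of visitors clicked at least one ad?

Apply inclusion-exclusion:
P(≥1) = 39 + 44 + 37 − 13 − 12 − 18 + 6 = 83%

83%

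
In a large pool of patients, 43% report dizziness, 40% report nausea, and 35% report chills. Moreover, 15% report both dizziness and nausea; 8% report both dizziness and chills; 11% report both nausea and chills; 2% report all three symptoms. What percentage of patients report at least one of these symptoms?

P(at least one) = 43 + 40 + 35 − 15 − 8 − 11 + 2 = 86%

86%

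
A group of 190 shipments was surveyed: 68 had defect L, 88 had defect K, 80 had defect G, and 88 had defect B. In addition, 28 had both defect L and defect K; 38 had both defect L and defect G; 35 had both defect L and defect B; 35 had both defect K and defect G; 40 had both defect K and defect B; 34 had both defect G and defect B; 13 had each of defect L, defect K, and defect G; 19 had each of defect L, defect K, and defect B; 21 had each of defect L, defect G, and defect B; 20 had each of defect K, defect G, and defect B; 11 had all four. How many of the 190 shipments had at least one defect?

176

N(≥1) = 68 + 88 + 80 + 88 − 28 − 38 − 35 − 35 − 40 − 34 + 13 + 19 + 21 + 20 − 11 = 176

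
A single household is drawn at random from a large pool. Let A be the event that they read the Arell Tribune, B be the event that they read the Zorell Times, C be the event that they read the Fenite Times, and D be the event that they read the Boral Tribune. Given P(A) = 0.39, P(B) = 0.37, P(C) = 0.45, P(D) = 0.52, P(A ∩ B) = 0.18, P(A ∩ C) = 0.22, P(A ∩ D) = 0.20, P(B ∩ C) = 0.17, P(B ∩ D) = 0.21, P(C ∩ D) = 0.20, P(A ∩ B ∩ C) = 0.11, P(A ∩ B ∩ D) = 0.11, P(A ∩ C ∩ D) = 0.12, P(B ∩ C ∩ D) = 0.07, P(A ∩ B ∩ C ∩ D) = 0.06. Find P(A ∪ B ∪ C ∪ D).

P(A ∪ B ∪ C ∪ D) = 0.39 + 0.37 + 0.45 + 0.52 − 0.18 − 0.22 − 0.20 − 0.17 − 0.21 − 0.20 + 0.11 + 0.11 + 0.12 + 0.07 − 0.06 = 0.90

0.90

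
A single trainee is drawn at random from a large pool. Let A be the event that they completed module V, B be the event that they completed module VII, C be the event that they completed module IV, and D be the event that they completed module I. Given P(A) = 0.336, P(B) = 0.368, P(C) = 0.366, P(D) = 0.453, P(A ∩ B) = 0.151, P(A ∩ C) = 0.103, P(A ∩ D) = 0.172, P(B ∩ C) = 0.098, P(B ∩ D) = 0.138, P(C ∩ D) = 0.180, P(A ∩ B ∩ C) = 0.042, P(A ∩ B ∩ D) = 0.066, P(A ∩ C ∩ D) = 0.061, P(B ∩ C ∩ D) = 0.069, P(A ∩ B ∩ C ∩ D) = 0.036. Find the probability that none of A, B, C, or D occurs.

0.117

P(A ∪ B ∪ C ∪ D) = 0.336 + 0.368 + 0.366 + 0.453 − 0.151 − 0.103 − 0.172 − 0.098 − 0.138 − 0.180 + 0.042 + 0.066 + 0.061 + 0.069 − 0.036 = 0.883
P(none) = 1 − 0.883 = 0.117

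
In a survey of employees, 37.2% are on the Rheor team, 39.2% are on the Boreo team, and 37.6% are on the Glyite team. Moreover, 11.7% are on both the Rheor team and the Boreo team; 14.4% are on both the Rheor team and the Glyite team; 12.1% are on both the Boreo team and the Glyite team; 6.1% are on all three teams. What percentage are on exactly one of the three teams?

Using the inclusion–exclusion count for exactly one event:
P(exactly one) = 37.2 + 39.2 + 37.6 − 2·11.7 − 2·14.4 − 2·12.1 + 3·6.1 = 55.9%

55.9%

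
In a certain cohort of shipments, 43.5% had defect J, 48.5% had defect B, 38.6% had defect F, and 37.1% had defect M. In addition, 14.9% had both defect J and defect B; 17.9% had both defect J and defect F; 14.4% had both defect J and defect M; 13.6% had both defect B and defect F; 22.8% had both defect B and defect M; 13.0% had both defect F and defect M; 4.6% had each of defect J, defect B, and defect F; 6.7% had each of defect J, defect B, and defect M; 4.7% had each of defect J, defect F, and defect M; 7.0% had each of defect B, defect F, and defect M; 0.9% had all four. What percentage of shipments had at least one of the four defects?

By inclusion–exclusion:
P(union) = 43.5 + 48.5 + 38.6 + 37.1 − 14.9 − 17.9 − 14.4 − 13.6 − 22.8 − 13.0 + 4.6 + 6.7 + 4.7 + 7.0 − 0.9 = 93.2%

93.2%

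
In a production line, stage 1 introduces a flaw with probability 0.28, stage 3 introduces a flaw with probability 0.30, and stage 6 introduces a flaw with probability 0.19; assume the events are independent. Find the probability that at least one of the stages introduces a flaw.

Independence gives P(none) = ∏(1 − pᵢ).
P(none) = (1 − 0.28) × (1 − 0.30) × (1 − 0.19) = 0.72 × 0.70 × 0.81 = 0.40824
P(at least one) = 1 − 0.40824 = 0.59176

0.59176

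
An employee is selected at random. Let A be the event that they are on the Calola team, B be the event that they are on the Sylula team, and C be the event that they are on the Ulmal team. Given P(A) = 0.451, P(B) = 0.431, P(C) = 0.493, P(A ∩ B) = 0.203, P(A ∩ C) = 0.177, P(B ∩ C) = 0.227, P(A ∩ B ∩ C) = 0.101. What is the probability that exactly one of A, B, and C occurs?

By inclusion–exclusion (exactly-one form):
P(exactly one) = 0.451 + 0.431 + 0.493 − 2·0.203 − 2·0.177 − 2·0.227 + 3·0.101 = 0.464

0.464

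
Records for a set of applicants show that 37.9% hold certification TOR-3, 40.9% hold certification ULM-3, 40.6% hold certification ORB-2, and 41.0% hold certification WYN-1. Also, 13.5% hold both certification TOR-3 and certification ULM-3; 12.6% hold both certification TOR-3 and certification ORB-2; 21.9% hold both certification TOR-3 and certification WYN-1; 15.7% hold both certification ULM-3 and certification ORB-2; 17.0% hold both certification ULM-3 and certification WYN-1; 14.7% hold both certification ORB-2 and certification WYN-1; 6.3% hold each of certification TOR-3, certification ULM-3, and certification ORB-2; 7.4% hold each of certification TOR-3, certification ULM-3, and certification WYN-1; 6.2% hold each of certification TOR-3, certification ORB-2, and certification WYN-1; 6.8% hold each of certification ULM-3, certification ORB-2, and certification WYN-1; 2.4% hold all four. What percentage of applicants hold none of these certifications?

10.7%

By inclusion–exclusion:
P(≥1) = 37.9 + 40.9 + 40.6 + 41.0 − 13.5 − 12.6 − 21.9 − 15.7 − 17.0 − 14.7 + 6.3 + 7.4 + 6.2 + 6.8 − 2.4 = 89.3%
P(none) = 100% − 89.3% = 10.7%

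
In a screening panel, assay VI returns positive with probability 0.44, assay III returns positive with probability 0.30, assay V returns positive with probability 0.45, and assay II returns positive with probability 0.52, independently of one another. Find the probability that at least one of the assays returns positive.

0.896512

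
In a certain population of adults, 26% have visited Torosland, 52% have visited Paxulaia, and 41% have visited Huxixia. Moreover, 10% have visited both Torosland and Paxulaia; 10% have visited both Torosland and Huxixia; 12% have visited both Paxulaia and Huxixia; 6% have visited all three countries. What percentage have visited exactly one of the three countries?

73%

P(exactly one) = 26 + 52 + 41 − 2·10 − 2·10 − 2·12 + 3·6 = 73%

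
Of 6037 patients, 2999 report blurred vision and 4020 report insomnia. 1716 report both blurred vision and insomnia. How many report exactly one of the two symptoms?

By inclusion–exclusion (exactly-one form):
|exactly one| = 2999 + 4020 − 2·1716 = 3587

3587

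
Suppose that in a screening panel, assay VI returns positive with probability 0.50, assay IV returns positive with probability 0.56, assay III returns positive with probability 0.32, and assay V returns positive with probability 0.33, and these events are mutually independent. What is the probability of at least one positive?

0.899768

P(none) = (1 − 0.50) × (1 − 0.56) × (1 − 0.32) × (1 − 0.33) = 0.50 × 0.44 × 0.68 × 0.67 = 0.100232
P(at least one) = 1 − 0.100232 = 0.899768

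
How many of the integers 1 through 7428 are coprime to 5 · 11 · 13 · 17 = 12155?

4694

floor(7428/5) + floor(7428/11) + floor(7428/13) + floor(7428/17) − floor(7428/55) − floor(7428/65) − floor(7428/85) − floor(7428/143) − floor(7428/187) − floor(7428/221) + floor(7428/715) + floor(7428/935) + floor(7428/1105) + floor(7428/2431) − floor(7428/12155) = 1485 + 675 + 571 + 436 − 135 − 114 − 87 − 51 − 39 − 33 + 10 + 7 + 6 + 3 − 0 = 2734
7428 − 2734 = 4694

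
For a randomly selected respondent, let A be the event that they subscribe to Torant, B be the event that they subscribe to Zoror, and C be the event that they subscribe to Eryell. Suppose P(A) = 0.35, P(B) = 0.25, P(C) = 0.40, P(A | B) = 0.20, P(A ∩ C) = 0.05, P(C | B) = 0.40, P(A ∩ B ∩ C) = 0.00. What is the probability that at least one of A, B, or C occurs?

P(A ∩ B) = P(B)·P(A|B) = 0.25 × 0.20 = 0.05
P(B ∩ C) = P(B)·P(C|B) = 0.25 × 0.40 = 0.10
Apply inclusion-exclusion:
P(A ∪ B ∪ C) = 0.35 + 0.25 + 0.40 − 0.05 − 0.05 − 0.10 + 0.00 = 0.80

0.80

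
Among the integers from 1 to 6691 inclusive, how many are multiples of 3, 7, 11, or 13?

3482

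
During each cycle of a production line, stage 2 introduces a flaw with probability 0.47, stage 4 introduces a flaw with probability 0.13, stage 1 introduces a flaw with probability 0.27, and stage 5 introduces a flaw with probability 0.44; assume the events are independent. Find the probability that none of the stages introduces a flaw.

0.18849768

Independence gives P(none) = ∏(1 − pᵢ).
P(none) = (1 − 0.47) × (1 − 0.13) × (1 − 0.27) × (1 − 0.44) = 0.53 × 0.87 × 0.73 × 0.56 = 0.18849768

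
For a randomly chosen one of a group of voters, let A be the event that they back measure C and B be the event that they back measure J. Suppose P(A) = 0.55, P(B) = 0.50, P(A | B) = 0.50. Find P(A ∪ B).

0.80

P(A ∩ B) = P(B)·P(A|B) = 0.50 × 0.50 = 0.25
P(A ∪ B) = 0.55 + 0.50 − 0.25 = 0.80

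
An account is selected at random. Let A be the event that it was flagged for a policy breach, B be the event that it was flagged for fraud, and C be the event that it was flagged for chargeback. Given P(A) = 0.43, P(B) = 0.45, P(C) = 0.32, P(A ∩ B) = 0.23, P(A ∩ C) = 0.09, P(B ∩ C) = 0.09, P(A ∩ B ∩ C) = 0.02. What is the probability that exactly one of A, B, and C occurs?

By inclusion–exclusion (exactly-one form):
P(exactly one) = 0.43 + 0.45 + 0.32 − 2·0.23 − 2·0.09 − 2·0.09 + 3·0.02 = 0.44

0.44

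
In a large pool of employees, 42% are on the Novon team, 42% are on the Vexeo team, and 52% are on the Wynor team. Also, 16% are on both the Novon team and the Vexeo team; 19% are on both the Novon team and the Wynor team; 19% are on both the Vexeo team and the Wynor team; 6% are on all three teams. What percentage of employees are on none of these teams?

Inclusion–exclusion gives
P(≥1) = 42 + 42 + 52 − 16 − 19 − 19 + 6 = 88%
P(none) = 100% − 88% = 12%

12%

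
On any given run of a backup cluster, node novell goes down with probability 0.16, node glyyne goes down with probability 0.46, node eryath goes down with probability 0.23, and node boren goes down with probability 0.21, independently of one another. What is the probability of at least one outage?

0.72407512

P(none) = (1 − 0.16) × (1 − 0.46) × (1 − 0.23) × (1 − 0.21) = 0.84 × 0.54 × 0.77 × 0.79 = 0.27592488
P(at least one) = 1 − 0.27592488 = 0.72407512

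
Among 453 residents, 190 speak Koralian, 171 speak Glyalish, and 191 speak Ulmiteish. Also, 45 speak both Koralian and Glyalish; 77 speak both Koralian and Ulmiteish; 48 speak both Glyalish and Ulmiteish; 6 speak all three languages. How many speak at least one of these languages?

|at least one| = 190 + 171 + 191 − 45 − 77 − 48 + 6 = 388

388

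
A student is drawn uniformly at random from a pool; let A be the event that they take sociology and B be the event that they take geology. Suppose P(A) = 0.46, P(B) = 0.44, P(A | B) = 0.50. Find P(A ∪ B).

P(A ∩ B) = P(B)·P(A|B) = 0.44 × 0.50 = 0.22
Apply inclusion-exclusion:
P(A ∪ B) = 0.46 + 0.44 − 0.22 = 0.68

0.68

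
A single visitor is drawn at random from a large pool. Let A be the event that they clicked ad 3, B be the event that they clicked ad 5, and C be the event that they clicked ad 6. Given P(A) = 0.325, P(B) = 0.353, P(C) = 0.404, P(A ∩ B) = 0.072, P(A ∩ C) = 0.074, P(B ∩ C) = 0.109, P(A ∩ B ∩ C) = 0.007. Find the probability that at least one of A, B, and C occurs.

0.834

P(A ∪ B ∪ C) = 0.325 + 0.353 + 0.404 − 0.072 − 0.074 − 0.109 + 0.007 = 0.834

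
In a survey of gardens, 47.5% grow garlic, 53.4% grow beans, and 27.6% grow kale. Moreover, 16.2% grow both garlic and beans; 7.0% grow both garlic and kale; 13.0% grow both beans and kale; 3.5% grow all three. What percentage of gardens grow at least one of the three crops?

95.8%

By inclusion–exclusion:
P(≥1) = 47.5 + 53.4 + 27.6 − 16.2 − 7.0 − 13.0 + 3.5 = 95.8%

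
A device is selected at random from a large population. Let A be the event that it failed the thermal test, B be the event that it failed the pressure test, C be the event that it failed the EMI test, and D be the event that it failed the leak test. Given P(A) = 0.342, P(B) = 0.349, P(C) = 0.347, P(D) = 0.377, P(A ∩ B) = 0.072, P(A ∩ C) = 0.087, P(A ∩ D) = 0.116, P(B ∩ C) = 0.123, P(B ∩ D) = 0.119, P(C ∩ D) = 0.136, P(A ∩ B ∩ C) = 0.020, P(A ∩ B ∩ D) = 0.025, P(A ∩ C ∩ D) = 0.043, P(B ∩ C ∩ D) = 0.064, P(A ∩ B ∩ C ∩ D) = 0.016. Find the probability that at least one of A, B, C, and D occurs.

Inclusion–exclusion gives
P(A ∪ B ∪ C ∪ D) = 0.342 + 0.349 + 0.347 + 0.377 − 0.072 − 0.087 − 0.116 − 0.123 − 0.119 − 0.136 + 0.020 + 0.025 + 0.043 + 0.064 − 0.016 = 0.898

0.898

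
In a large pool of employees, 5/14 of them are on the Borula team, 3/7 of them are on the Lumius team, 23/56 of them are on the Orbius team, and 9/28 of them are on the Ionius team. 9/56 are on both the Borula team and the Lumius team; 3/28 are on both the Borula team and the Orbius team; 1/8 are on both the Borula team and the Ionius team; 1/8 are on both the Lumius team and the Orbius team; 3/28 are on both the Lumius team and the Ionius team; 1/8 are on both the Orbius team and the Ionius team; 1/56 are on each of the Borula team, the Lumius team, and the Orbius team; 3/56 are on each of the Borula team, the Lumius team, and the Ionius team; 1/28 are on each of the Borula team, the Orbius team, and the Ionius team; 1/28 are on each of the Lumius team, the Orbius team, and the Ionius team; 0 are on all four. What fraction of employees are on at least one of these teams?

P(union) = 5/14 + 3/7 + 23/56 + 9/28 − 9/56 − 3/28 − 1/8 − 1/8 − 3/28 − 1/8 + 1/56 + 3/56 + 1/28 + 1/28 − 0 = 51/56

51/56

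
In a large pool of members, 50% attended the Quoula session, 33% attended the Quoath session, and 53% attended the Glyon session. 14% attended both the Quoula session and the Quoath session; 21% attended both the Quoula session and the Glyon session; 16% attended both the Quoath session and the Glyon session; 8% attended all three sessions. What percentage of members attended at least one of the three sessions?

By inclusion-exclusion,
P(≥1) = 50 + 33 + 53 − 14 − 21 − 16 + 8 = 93%

93%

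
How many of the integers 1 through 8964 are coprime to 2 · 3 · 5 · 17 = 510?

2250

floor(8964/2) + floor(8964/3) + floor(8964/5) + floor(8964/17) − floor(8964/6) − floor(8964/10) − floor(8964/34) − floor(8964/15) − floor(8964/51) − floor(8964/85) + floor(8964/30) + floor(8964/102) + floor(8964/170) + floor(8964/255) − floor(8964/510) = 4482 + 2988 + 1792 + 527 − 1494 − 896 − 263 − 597 − 175 − 105 + 298 + 87 + 52 + 35 − 17 = 6714
8964 − 6714 = 2250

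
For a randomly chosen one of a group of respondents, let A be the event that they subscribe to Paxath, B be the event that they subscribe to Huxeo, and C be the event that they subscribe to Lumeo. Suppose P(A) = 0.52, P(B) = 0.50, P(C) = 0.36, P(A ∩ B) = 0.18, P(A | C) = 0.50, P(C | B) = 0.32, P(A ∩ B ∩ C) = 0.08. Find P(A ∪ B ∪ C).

P(A ∩ C) = P(C)·P(A|C) = 0.36 × 0.50 = 0.18
P(B ∩ C) = P(B)·P(C|B) = 0.50 × 0.32 = 0.16
P(A ∪ B ∪ C) = 0.52 + 0.50 + 0.36 − 0.18 − 0.18 − 0.16 + 0.08 = 0.94

0.94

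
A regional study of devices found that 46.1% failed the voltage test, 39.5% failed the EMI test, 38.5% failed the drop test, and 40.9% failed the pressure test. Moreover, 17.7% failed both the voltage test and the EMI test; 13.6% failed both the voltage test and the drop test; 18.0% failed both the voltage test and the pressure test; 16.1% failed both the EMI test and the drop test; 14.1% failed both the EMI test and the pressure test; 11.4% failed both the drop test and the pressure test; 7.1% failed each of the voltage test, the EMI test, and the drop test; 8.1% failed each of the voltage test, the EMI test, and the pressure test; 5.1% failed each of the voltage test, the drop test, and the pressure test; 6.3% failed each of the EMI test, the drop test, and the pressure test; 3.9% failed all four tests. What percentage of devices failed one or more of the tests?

By inclusion-exclusion,
P(union) = 46.1 + 39.5 + 38.5 + 40.9 − 17.7 − 13.6 − 18.0 − 16.1 − 14.1 − 11.4 + 7.1 + 8.1 + 5.1 + 6.3 − 3.9 = 96.8%

96.8%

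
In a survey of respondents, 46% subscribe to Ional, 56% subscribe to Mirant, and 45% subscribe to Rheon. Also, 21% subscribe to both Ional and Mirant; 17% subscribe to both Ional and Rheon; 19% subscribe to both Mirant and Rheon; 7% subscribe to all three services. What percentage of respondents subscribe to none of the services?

P(≥1) = 46 + 56 + 45 − 21 − 17 − 19 + 7 = 97%
P(none) = 100% − 97% = 3%

3%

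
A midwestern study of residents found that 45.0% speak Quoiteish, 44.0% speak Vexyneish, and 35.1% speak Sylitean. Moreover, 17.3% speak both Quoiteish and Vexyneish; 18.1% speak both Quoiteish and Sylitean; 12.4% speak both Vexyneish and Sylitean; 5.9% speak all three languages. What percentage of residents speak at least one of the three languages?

P(union) = 45.0 + 44.0 + 35.1 − 17.3 − 18.1 − 12.4 + 5.9 = 82.2%

82.2%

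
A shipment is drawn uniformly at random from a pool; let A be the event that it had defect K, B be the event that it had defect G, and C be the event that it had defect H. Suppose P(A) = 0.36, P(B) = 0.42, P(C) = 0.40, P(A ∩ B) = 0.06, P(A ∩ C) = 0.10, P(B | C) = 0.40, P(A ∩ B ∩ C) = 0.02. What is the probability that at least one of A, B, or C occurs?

P(B ∩ C) = P(C)·P(B|C) = 0.40 × 0.40 = 0.16
P(A ∪ B ∪ C) = 0.36 + 0.42 + 0.40 − 0.06 − 0.10 − 0.16 + 0.02 = 0.88

0.88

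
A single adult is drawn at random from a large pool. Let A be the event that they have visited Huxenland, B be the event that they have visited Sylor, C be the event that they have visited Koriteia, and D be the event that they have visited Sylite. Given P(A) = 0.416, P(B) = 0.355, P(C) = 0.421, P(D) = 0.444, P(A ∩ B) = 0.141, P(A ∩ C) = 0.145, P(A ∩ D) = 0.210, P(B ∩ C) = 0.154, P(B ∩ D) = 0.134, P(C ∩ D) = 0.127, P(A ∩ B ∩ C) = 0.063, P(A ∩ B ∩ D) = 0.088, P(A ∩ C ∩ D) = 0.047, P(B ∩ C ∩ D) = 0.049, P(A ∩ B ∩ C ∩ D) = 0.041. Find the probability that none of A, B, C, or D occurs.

0.069

P(A ∪ B ∪ C ∪ D) = 0.416 + 0.355 + 0.421 + 0.444 − 0.141 − 0.145 − 0.210 − 0.154 − 0.134 − 0.127 + 0.063 + 0.088 + 0.047 + 0.049 − 0.041 = 0.931
P(none) = 1 − 0.931 = 0.069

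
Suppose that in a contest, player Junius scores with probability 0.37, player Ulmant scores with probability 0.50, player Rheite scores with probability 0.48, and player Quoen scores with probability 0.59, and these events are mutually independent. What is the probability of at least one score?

Since the events are independent, P(none) is the product of the individual non-occurrence probabilities.
P(none) = (1 − 0.37) × (1 − 0.50) × (1 − 0.48) × (1 − 0.59) = 0.63 × 0.50 × 0.52 × 0.41 = 0.067158
P(at least one) = 1 − 0.067158 = 0.932842

0.932842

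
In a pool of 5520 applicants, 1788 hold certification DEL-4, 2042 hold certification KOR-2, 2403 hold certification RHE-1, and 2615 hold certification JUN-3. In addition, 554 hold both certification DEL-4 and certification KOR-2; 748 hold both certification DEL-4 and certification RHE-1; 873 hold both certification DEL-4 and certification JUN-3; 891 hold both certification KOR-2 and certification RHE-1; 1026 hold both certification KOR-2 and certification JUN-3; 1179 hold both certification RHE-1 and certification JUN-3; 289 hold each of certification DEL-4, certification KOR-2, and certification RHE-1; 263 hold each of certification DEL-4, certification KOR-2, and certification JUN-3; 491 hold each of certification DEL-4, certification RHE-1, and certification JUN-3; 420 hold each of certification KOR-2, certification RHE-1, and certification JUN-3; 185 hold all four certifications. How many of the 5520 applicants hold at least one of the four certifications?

4855

|at least one| = 1788 + 2042 + 2403 + 2615 − 554 − 748 − 873 − 891 − 1026 − 1179 + 289 + 263 + 491 + 420 − 185 = 4855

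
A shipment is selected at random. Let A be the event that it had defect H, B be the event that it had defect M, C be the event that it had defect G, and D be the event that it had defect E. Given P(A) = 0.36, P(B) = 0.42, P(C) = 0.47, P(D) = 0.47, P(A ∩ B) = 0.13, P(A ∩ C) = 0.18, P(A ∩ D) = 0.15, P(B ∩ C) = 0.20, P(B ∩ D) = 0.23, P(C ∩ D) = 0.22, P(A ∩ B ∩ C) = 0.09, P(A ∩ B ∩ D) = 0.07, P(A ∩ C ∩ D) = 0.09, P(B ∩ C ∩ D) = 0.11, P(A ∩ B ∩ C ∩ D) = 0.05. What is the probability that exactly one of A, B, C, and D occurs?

0.38

P(exactly one) = 0.36 + 0.42 + 0.47 + 0.47 − 2·0.13 − 2·0.18 − 2·0.15 − 2·0.20 − 2·0.23 − 2·0.22 + 3·0.09 + 3·0.07 + 3·0.09 + 3·0.11 − 4·0.05 = 0.38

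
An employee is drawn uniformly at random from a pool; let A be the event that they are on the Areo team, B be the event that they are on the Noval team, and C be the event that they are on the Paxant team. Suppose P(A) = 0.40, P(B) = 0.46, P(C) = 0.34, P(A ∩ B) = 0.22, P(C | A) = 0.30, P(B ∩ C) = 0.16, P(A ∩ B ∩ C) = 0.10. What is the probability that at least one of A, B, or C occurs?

P(A ∩ C) = P(A)·P(C|A) = 0.40 × 0.30 = 0.12
By inclusion-exclusion,
P(A ∪ B ∪ C) = 0.40 + 0.46 + 0.34 − 0.22 − 0.12 − 0.16 + 0.10 = 0.80

0.80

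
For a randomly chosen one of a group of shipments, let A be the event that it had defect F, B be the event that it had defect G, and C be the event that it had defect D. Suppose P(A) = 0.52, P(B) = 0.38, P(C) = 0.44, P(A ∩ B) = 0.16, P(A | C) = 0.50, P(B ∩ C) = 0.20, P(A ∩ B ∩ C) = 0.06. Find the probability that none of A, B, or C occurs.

P(A ∩ C) = P(C)·P(A|C) = 0.44 × 0.50 = 0.22
By inclusion–exclusion:
P(A ∪ B ∪ C) = 0.52 + 0.38 + 0.44 − 0.16 − 0.22 − 0.20 + 0.06 = 0.82
P(none) = 1 − 0.82 = 0.18

0.18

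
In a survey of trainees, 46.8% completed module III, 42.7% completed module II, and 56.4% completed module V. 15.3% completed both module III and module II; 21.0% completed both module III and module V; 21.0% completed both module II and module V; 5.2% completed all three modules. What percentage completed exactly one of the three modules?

46.9%

P(exactly one) = 46.8 + 42.7 + 56.4 − 2·15.3 − 2·21.0 − 2·21.0 + 3·5.2 = 46.9%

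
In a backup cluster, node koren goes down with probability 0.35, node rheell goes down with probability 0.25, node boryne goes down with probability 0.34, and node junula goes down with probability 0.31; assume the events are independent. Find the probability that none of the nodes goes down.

0.2220075

P(none) = (1 − 0.35) × (1 − 0.25) × (1 − 0.34) × (1 − 0.31) = 0.65 × 0.75 × 0.66 × 0.69 = 0.2220075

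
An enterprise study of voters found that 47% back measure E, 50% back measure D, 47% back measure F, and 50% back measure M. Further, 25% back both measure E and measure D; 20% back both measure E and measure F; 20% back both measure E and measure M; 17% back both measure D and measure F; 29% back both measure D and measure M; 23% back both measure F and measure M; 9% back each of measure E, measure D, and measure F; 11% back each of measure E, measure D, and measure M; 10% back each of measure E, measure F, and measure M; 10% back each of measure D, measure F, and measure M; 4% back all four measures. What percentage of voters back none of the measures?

4%

P(union) = 47 + 50 + 47 + 50 − 25 − 20 − 20 − 17 − 29 − 23 + 9 + 11 + 10 + 10 − 4 = 96%
P(none) = 100% − 96% = 4%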